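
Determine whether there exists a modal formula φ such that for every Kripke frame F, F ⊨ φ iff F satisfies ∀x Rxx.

Yes, by □p → p

This is a Sahlqvist condition; the T axiom □p → p defines it.
Suppose □p→p is valid. At any x set V(p)={w : Rxw}. Then □p holds at x, so p holds at x, i.e. Rxx.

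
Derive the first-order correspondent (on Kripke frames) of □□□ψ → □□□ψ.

This is a Sahlqvist (Geach-type) schema ◇^0□^3ψ → □^3◇^0ψ.
Minimal-valuation argument: fix x; take any y with xR^0y and any z with xR^3z. Set V(ψ) to the set of worlds R-reachable from y in exactly 3 steps. Then □^3ψ holds at y, so the antecedent holds at x; validity forces ◇^0ψ at z, giving a w with zR^0w and yR^3w.
First-order correspondent: ∀x ∀z (xR³z → ∃w (xR³w ∧ z = w)).

∀x ∀z (xR³z → ∃w (xR³w ∧ z = w))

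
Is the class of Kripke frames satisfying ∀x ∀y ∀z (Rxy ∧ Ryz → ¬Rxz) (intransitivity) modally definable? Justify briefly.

If a class were modally definable it would be closed under surjective bounded morphisms (Goldblatt–Thomason).
The 5-cycle (worlds 0,1,2,3,4 with 0→1→2→3→4→0) is intransitive. Mapping every world to a single reflexive point • is a surjective bounded morphism; the reflexive point is not intransitive (R••∧R•• but R••).
So no modal formula (or set of formulas) defines exactly the intransitive frames.

Not definable by any modal formula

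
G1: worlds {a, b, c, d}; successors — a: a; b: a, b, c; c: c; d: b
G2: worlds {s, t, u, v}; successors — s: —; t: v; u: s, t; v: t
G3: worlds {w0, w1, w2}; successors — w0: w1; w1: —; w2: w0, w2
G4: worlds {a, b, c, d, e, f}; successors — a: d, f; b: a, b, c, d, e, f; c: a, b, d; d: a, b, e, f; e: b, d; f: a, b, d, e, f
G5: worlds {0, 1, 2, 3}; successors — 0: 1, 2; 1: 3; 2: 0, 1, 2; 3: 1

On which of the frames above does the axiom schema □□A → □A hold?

This is the axiom for density; its first-order frame correspondent is ∀x ∀y (Rxy → ∃z (Rxz ∧ Rzy)).
G1: holds.
G2: fails — Rus but no z with Ruz and Rzs.
G3: fails — Rw0w1 but no z with Rw0z and Rzw1.
G4: holds.
G5: fails — R31 but no z with R3z and Rz1.

G1, G4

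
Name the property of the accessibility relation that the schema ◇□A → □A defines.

the Euclidean property

This is frame-equivalent to ◇A → □◇A (substitute ¬A for A and contrapose).
Suppose ◇A→□◇A is valid. Take Rxy, Rxz and set V(A)={y}. Then ◇A at x, so □◇A at x, so ◇A at z, so some w with Rzw has A; w=y, i.e. Rzy. By symmetry of the argument, Ryz.
Conversely, any frame satisfying ∀x ∀y ∀z (Rxy ∧ Rxz → Ryz) validates the schema.
So the correspondent is the Euclidean property.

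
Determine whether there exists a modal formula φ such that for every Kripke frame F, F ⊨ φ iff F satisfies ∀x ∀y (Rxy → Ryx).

Yes, by p → □◇p

This is a Sahlqvist condition; the B axiom p → □◇p defines it.
Suppose p→□◇p is valid. Take Rxy and set V(p)={x}. Then p at x, so □◇p at x, so ◇p at y, so some z with Ryz has p; z=x, i.e. Ryx.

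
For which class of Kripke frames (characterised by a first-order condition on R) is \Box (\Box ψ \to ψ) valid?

Suppose □(□ψ→ψ) is valid. Take Rxy and set V(ψ)={w : Ryw}. Then at y, □ψ holds; since □(□ψ→ψ) at x, □ψ→ψ at y, so ψ at y, i.e. Ryy.
The converse is a direct semantic check.
Frame condition: \forall x \forall y (Rxy \to Ryy).

shift-reflexivity: \forall x \forall y (Rxy \to Ryy)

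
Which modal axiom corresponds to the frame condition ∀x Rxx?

□ψ → ψ

This is reflexivity; the standard corresponding axiom is T: □ψ → ψ.
Suppose □ψ→ψ is valid. At any x set V(ψ)={w : Rxw}. Then □ψ holds at x, so ψ holds at x, i.e. Rxx.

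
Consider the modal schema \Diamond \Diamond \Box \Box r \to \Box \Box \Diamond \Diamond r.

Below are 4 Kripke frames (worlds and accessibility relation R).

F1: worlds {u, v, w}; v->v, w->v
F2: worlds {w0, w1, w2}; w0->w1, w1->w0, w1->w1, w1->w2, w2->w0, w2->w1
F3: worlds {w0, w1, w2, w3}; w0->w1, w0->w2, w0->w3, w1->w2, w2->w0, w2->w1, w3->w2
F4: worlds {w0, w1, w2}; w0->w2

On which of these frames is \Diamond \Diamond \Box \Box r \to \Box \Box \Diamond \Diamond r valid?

F1, F2, F3, F4

The schema corresponds to a generalized confluence (Geach) condition: \forall x \forall y \forall z ((x R^2 y \wedge x R^2 z) \to \exists w (y R^2 w \wedge z R^2 w)).
F1: satisfies the condition.
F2: satisfies the condition.
F3: satisfies the condition.
F4: satisfies the condition.
Valid on: F1, F2, F3, F4.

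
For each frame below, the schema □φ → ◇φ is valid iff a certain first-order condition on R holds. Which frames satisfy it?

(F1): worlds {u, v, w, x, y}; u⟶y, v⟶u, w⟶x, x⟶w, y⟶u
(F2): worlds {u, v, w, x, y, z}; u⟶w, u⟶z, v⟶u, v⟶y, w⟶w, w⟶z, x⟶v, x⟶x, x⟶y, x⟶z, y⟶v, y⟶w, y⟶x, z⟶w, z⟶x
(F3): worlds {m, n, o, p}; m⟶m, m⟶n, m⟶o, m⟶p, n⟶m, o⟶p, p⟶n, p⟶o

This is the axiom for seriality; its first-order frame correspondent is ∀x ∃y Rxy.
(F1): condition met.
(F2): condition met.
(F3): condition met.
Valid on: (F1), (F2), (F3).

(F1), (F2), (F3)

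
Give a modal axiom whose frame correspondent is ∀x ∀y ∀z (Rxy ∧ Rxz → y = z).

◇ψ → □ψ

A defining formula is ◇ψ → □ψ (the CD axiom).
Suppose ◇ψ→□ψ is valid. Take Rxy, Rxz and set V(ψ)={y}. Then ◇ψ at x, so □ψ at x, so ψ at z, i.e. z=y.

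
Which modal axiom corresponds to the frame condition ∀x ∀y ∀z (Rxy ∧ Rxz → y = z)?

◇q → □q

The condition is partial functionality. The CD schema ◇q → □q defines it.
Suppose ◇q→□q is valid. Take Rxy, Rxz and set V(q)={y}. Then ◇q at x, so □q at x, so q at z, i.e. z=y.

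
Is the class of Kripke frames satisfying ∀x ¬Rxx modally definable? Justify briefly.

Any modally definable frame class is closed under surjective bounded morphisms.
The 4-cycle (worlds a,b,c,d with a→b→c→d→a) is irreflexive, and the map sending every world to a single reflexive point • is a surjective bounded morphism (forth: every edge maps to (•,•); back: every world has a successor). So any modal formula valid on the 4-cycle is also valid on the reflexive point, which is not irreflexive.
Hence irreflexivity is not modally definable.

No — not modally definable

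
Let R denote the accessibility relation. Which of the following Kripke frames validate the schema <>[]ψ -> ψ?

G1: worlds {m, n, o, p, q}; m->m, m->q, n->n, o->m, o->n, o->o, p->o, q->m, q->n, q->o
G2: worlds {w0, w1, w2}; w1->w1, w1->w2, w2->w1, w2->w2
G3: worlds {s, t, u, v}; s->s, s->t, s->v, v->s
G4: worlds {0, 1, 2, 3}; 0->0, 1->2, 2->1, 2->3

G2

The schema corresponds to symmetry: forall x forall y (Rxy -> Ryx).
G1: fails — Ron but not Rno.
G2: ✓.
G3: fails — Rst but not Rts.
G4: fails — R23 but not R32.
Valid on: G2.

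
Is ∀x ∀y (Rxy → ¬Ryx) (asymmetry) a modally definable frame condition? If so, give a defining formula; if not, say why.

If a class were modally definable it would be closed under surjective bounded morphisms (Goldblatt–Thomason).
The 3-cycle (worlds s,t,u with s→t→u→s) is asymmetric. Mapping every world to a single reflexive point • is a surjective bounded morphism, and the reflexive point is not asymmetric (R•• but asymmetry requires ¬R••).
Hence asymmetry is not modally definable.

Not modally definable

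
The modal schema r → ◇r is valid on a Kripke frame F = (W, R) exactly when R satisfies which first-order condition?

This is frame-equivalent to □r → r (substitute ¬r for r and contrapose).
Suppose □r→r is valid. At any x set V(r)={w : Rxw}. Then □r holds at x, so r holds at x, i.e. Rxx.
Conversely, on a frame with reflexivity the schema holds at every world under every valuation.
Frame condition: ∀x Rxx.

Reflexivity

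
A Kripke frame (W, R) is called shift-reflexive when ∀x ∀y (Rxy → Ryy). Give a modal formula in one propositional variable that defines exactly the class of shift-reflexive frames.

The condition is shift-reflexivity. The T□ schema □(□q → q) defines it.
Suppose □(□q→q) is valid. Take Rxy and set V(q)={w : Ryw}. Then at y, □q holds; since □(□q→q) at x, □q→q at y, so q at y, i.e. Ryy.

□(□q → q)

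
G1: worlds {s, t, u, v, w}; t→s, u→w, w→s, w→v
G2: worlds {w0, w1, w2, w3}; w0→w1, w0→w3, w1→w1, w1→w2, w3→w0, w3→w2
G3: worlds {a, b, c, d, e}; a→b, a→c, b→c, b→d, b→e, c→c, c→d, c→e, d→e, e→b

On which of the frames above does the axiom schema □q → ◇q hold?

This is the axiom for seriality; its first-order frame correspondent is ∀x ∃y Rxy.
G1: fails — world s has no successor.
G2: fails — world w2 has no successor.
G3: condition met.

G3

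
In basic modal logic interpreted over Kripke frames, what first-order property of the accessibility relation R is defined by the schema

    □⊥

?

□⊥ is valid iff no world has any successor (otherwise □⊥ fails at any world with one).

emptiness of R: ∀x ∀y ¬Rxy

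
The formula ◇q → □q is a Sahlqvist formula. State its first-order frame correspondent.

partial functionality

This is the CD axiom.
Its frame correspondent is partial functionality — ∀x ∀y ∀z (Rxy ∧ Rxz → y = z).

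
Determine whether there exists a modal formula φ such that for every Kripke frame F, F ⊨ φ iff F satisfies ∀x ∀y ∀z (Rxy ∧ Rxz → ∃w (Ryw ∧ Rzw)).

This is a Sahlqvist condition; the .2 axiom ◇□r → □◇r defines it.

Yes, by ◇□r → □◇r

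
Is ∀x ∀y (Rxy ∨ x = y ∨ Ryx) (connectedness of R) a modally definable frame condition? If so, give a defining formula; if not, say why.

No — not modally definable

Modal frame validity is preserved under disjoint unions.
Take 3 disjoint single-world reflexive frames: each is trivially connected, but their disjoint union has 3 worlds with no edge between distinct components, so it is not connected.
So no modal formula (or set of formulas) defines exactly the connected frames.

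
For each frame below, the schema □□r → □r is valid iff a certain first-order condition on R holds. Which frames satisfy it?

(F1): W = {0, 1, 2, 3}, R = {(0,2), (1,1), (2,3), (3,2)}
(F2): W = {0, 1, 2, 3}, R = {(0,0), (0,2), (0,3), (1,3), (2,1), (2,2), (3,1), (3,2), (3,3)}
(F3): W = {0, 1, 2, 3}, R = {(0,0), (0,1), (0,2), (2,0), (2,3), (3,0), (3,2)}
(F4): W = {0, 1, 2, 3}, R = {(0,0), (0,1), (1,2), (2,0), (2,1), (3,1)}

Frame correspondent (Sahlqvist): ∀x ∀y (Rxy → ∃z (Rxz ∧ Rzy)) — i.e. density.
(F1): fails — R23 but no z with R2z and Rz3.
(F2): condition met.
(F3): fails — R23 but no z with R2z and Rz3.
(F4): fails — R31 but no z with R3z and Rz1.
Valid on: (F2).

(F2)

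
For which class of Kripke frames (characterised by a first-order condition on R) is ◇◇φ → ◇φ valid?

transitivity: ∀x ∀y ∀z (Rxy ∧ Ryz → Rxz)

Equivalently (dual form): □φ → □□φ.
Suppose □φ→□□φ is valid. Take Rxy, Ryz and set V(φ)={w : Rxw}. Then □φ at x, so □□φ at x, so □φ at y, so φ at z, i.e. Rxz.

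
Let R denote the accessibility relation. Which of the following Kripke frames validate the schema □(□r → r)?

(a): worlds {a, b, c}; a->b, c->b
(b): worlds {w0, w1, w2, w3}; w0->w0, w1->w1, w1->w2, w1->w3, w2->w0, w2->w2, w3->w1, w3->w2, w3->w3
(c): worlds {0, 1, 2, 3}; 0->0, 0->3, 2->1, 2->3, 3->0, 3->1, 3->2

(b)

This is the axiom for shift-reflexivity; its first-order frame correspondent is ∀x ∀y (Rxy → Ryy).
(a): fails — Rab but not Rbb.
(b): satisfies the condition.
(c): fails — R32 but not R22.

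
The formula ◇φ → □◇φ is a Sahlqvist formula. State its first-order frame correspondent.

Suppose ◇φ→□◇φ is valid. Take Rxy, Rxz and set V(φ)={y}. Then ◇φ at x, so □◇φ at x, so ◇φ at z, so some w with Rzw has φ; w=y, i.e. Rzy. By symmetry of the argument, Ryz.
Conversely, on a frame with the Euclidean property the schema holds at every world under every valuation.
Frame condition: ∀x ∀y ∀z (Rxy ∧ Rxz → Ryz).

the Euclidean property: ∀x ∀y ∀z (Rxy ∧ Rxz → Ryz)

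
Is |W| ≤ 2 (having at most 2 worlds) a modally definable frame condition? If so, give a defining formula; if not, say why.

If a class were modally definable it would be closed under disjoint unions (Goldblatt–Thomason).
Any modal formula valid on each of 3 disjoint one-world frames is valid on their disjoint union (validity is preserved under disjoint unions). Each one-world frame has |W|=1≤2, but the union has |W|=3.
Hence having at most 2 worlds is not modally definable.

Not modally definable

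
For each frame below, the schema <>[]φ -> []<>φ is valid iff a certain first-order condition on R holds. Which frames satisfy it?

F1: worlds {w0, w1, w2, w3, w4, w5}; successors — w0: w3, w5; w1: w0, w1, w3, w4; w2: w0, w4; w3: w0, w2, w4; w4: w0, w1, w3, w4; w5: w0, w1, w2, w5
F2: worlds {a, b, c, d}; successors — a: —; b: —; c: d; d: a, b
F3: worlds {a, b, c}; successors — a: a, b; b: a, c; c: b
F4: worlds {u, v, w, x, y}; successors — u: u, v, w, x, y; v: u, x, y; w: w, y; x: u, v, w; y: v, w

This is the axiom for convergence; its first-order frame correspondent is forall x forall y forall z (Rxy & Rxz -> exists w (Ryw & Rzw)).
F1: fails — Rw1w3 and Rw1w0 but w3 and w0 have no common successor.
F2: fails — Rdb and Rdb but b and b have no common successor.
F3: condition met.
F4: fails — Ruv and Ruy but v and y have no common successor.

F3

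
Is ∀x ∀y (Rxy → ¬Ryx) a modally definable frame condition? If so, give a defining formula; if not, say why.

Not modally definable

If a class were modally definable it would be closed under surjective bounded morphisms (Goldblatt–Thomason).
The 5-cycle (worlds s,t,u,v,w with s→t→u→v→w→s) is asymmetric. Mapping every world to a single reflexive point • is a surjective bounded morphism, and the reflexive point is not asymmetric (R•• but asymmetry requires ¬R••).
So the class is not modally definable.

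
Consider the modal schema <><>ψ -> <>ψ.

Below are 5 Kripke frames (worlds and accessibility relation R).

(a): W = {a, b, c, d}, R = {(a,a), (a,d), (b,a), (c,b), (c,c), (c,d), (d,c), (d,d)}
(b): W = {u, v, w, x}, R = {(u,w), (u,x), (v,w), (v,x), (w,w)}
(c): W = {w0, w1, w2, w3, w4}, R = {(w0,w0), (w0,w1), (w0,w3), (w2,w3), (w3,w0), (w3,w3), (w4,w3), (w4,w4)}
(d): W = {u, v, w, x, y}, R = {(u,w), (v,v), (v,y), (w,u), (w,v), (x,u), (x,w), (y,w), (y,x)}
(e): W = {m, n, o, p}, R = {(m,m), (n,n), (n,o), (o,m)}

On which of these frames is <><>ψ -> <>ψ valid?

(b)

The schema corresponds to transitivity: forall x forall y forall z (Rxy & Ryz -> Rxz).
(a): fails — Rdc and Rcb but not Rdb.
(b): condition met.
(c): fails — Rw3w0 and Rw0w1 but not Rw3w1.
(d): fails — Rxw and Rwv but not Rxv.
(e): fails — Rno and Rom but not Rnm.
Valid on: (b).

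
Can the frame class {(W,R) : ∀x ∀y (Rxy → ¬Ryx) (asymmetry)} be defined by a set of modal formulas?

Modal frame validity is preserved under surjective bounded morphisms.
The 3-cycle (worlds s,t,u with s→t→u→s) is asymmetric. Mapping every world to a single reflexive point • is a surjective bounded morphism, and the reflexive point is not asymmetric (R•• but asymmetry requires ¬R••).
So the class is not modally definable.

No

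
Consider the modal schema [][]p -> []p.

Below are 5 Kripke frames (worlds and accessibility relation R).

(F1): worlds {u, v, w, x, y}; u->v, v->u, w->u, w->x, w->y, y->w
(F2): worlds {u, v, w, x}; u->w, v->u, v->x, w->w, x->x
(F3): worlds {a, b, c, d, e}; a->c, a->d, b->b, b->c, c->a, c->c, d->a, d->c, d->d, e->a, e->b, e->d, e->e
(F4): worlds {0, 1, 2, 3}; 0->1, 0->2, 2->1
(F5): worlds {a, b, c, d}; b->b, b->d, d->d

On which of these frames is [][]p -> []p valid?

(F3), (F5)

Frame correspondent (Sahlqvist): forall x forall y (Rxy -> exists z (Rxz & Rzy)) — i.e. density.
(F1): fails — Ruv but no z with Ruz and Rzv.
(F2): fails — Rvu but no z with Rvz and Rzu.
(F3): ✓.
(F4): fails — R21 but no z with R2z and Rz1.
(F5): ✓.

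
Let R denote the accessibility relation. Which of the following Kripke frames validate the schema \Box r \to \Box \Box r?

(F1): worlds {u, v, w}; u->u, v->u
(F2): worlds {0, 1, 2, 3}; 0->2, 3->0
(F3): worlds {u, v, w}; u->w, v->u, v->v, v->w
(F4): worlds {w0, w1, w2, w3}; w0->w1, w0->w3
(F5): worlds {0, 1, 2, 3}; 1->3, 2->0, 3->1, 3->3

(F1), (F3), (F4)

This is the axiom for transitivity; its first-order frame correspondent is \forall x \forall y \forall z (Rxy \wedge Ryz \to Rxz).
(F1): satisfies the condition.
(F2): fails — R30 and R02 but not R32.
(F3): satisfies the condition.
(F4): satisfies the condition.
(F5): fails — R13 and R31 but not R11.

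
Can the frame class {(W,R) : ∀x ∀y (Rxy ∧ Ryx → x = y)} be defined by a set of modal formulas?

No

Any modally definable frame class is closed under surjective bounded morphisms.
The 6-cycle (worlds a,b,c,d,e,f with a→b→c→d→e→f→a) is antisymmetric. Sending even-indexed worlds to • and odd-indexed worlds to ∘ is a surjective bounded morphism onto the two-world frame with •↔∘, which is not antisymmetric.
So the class is not modally definable.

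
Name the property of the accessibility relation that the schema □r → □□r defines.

This schema is the 4 axiom.
Its frame correspondent is transitivity — ∀x ∀y ∀z (Rxy ∧ Ryz → Rxz).

transitivity: ∀x ∀y ∀z (Rxy ∧ Ryz → Rxz)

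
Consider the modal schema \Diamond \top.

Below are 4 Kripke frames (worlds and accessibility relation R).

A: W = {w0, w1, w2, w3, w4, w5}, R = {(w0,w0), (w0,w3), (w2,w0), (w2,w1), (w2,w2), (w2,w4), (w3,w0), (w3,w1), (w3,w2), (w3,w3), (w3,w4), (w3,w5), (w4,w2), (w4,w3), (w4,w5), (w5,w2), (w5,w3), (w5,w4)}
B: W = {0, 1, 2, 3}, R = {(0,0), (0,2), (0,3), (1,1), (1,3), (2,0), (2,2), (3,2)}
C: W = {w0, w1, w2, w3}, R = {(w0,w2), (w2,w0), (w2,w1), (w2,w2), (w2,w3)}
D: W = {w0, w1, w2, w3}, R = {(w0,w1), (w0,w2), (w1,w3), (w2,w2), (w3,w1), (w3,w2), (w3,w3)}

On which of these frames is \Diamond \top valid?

The schema corresponds to seriality: \forall x \exists y Rxy.
A: fails — world w1 has no successor.
B: condition met.
C: fails — world w1 has no successor.
D: condition met.

B, D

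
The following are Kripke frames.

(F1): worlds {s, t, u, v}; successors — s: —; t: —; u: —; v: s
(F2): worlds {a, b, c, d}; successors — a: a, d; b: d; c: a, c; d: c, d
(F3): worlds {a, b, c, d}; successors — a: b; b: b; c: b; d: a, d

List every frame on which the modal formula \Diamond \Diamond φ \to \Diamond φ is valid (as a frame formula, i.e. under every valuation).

(F1)

The schema corresponds to transitivity: \forall x \forall y \forall z (Rxy \wedge Ryz \to Rxz).
(F1): holds.
(F2): fails — Rdc and Rca but not Rda.
(F3): fails — Rda and Rab but not Rdb.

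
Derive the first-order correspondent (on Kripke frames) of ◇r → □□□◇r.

This is a Sahlqvist (Geach-type) schema ◇^1□^0r → □^3◇^1r.
Minimal-valuation argument: fix x; take any y with xR^1y and any z with xR^3z. Set V(r) to the set of worlds R-reachable from y in exactly 0 steps. Then □^0r holds at y, so the antecedent holds at x; validity forces ◇^1r at z, giving a w with zR^1w and yR^0w.
First-order correspondent: ∀x ∀y ∀z ((xRy ∧ xR³z) → ∃w (y = w ∧ zRw)).

∀x ∀y ∀z ((xRy ∧ xR³z) → ∃w (y = w ∧ zRw))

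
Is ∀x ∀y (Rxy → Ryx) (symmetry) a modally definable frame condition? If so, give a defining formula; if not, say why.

Definable; r → □◇r defines it

The condition is symmetry. A defining modal formula is r → □◇r.
Suppose r→□◇r is valid. Take Rxy and set V(r)={x}. Then r at x, so □◇r at x, so ◇r at y, so some z with Ryz has r; z=x, i.e. Ryx.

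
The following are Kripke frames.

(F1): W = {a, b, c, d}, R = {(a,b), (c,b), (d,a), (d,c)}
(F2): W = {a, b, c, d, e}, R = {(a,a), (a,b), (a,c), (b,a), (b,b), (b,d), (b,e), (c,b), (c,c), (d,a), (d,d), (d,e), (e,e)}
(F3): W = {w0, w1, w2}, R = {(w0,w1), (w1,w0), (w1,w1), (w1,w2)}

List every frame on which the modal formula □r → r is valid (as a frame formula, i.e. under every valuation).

This is the axiom for reflexivity; its first-order frame correspondent is ∀x Rxx.
(F1): fails — world a does not see itself.
(F2): condition met.
(F3): fails — world w0 does not see itself.

(F2)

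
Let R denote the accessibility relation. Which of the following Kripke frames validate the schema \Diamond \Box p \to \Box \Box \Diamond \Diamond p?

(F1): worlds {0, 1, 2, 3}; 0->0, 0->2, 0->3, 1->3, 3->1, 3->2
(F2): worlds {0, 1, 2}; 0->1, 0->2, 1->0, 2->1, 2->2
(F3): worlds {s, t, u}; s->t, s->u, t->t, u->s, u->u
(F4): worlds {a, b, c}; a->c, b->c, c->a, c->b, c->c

(F4)

The schema corresponds to a generalized confluence (Geach) condition: \forall x \forall y \forall z ((xRy \wedge x R^2 z) \to \exists w (yRw \wedge z R^2 w)).
(F1): fails — 0R0, 0R²2 but no w with 0Rw and 2R²w.
(F2): fails — 0R1, 0R²1 but no w with 1Rw and 1R²w.
(F3): fails — sRu, sR²t but no w with uRw and tR²w.
(F4): condition met.
Valid on: (F4).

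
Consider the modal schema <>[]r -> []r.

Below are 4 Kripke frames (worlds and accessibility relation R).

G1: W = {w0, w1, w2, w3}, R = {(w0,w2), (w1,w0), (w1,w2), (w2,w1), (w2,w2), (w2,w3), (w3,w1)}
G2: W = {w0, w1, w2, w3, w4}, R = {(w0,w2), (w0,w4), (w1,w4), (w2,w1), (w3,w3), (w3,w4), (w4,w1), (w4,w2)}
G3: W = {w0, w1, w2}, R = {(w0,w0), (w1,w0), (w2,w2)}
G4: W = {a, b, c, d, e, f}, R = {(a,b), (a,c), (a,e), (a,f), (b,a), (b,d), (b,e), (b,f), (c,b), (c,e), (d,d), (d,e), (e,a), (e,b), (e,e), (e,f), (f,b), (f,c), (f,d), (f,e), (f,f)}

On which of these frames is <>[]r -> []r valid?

G3

The schema corresponds to the Euclidean property: forall x forall y forall z (Rxy & Rxz -> Ryz).
G1: fails — Rw1w2 and Rw1w0 but not Rw2w0.
G2: fails — Rw0w4 and Rw0w4 but not Rw4w4.
G3: satisfies the condition.
G4: fails — Rab and Rab but not Rbb.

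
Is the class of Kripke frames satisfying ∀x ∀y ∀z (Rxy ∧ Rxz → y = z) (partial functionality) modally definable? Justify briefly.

Definable; ◇q → □q defines it

The condition is partial functionality. A defining modal formula is ◇q → □q.
Suppose ◇q→□q is valid. Take Rxy, Rxz and set V(q)={y}. Then ◇q at x, so □q at x, so q at z, i.e. z=y.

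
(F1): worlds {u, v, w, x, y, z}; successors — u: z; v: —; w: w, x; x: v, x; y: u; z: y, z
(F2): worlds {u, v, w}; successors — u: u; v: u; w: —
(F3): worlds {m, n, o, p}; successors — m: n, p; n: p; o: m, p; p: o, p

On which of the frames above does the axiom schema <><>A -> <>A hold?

This is the axiom for transitivity; its first-order frame correspondent is forall x forall y forall z (Rxy & Ryz -> Rxz).
(F1): fails — Ruz and Rzy but not Ruy.
(F2): holds.
(F3): fails — Rom and Rmn but not Ron.

(F2)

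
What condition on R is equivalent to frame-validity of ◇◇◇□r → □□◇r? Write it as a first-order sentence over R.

∀x ∀y ∀z ((xR³y ∧ xR²z) → ∃w (yRw ∧ zRw))

This is a Sahlqvist (Geach-type) schema ◇^3□^1r → □^2◇^1r.
First-order correspondent: ∀x ∀y ∀z ((xR³y ∧ xR²z) → ∃w (yRw ∧ zRw)).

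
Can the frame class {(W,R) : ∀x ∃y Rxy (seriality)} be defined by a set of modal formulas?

Yes — defined by □p → ◇p

This is a Sahlqvist condition; the D axiom □p → ◇p defines it.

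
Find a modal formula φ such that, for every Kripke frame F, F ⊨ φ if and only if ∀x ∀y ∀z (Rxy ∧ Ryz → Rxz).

□p → □□p

This is transitivity; the standard corresponding axiom is 4: □p → □□p.
Suppose □p→□□p is valid. Take Rxy, Ryz and set V(p)={w : Rxw}. Then □p at x, so □□p at x, so □p at y, so p at z, i.e. Rxz.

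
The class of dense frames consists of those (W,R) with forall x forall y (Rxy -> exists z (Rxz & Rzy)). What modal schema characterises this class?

The condition is density. The C4 schema □□ψ → □ψ defines it.

□□ψ → □ψ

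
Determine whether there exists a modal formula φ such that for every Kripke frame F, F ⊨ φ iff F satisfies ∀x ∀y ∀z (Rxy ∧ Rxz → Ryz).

Yes, by ◇q → □◇q

Yes: it is the Euclidean property, defined by the 5 schema ◇q → □◇q.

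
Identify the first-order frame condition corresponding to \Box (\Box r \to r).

This schema is the T□ axiom.
Its frame correspondent is shift-reflexivity — \forall x \forall y (Rxy \to Ryy).

shift-reflexivity: \forall x \forall y (Rxy \to Ryy)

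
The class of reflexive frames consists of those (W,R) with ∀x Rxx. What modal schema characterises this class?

A defining formula is □s → s (the T axiom).
Suppose □s→s is valid. At any x set V(s)={w : Rxw}. Then □s holds at x, so s holds at x, i.e. Rxx.

□s → s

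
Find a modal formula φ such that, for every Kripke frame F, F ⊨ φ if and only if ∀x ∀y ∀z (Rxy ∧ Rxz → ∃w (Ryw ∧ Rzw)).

◇□ψ → □◇ψ

The condition is convergence. The .2 schema ◇□ψ → □◇ψ defines it.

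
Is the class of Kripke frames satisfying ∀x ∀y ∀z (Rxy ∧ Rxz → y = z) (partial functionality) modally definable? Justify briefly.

This is a Sahlqvist condition; the CD axiom ◇q → □q defines it.

Yes — defined by ◇q → □q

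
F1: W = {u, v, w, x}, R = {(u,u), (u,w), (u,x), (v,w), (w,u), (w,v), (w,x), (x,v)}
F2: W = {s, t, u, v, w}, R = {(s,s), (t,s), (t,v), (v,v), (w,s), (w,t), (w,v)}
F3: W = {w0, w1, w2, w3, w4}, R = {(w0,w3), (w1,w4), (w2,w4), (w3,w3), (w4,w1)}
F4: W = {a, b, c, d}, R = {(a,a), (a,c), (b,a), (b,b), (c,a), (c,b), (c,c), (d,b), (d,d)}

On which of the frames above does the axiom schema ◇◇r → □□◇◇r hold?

F3

The schema corresponds to a generalized confluence (Geach) condition: ∀x ∀y ∀z ((xR²y ∧ xR²z) → ∃w (y = w ∧ zR²w)).
F1: fails — uR²u, uR²x but no t with u=t and xR²t.
F2: fails — tR²s, tR²v but no w* with s=w* and vR²w*.
F3: holds.
F4: fails — dR²d, dR²a but no w with d=w and aR²w.
Valid on: F3.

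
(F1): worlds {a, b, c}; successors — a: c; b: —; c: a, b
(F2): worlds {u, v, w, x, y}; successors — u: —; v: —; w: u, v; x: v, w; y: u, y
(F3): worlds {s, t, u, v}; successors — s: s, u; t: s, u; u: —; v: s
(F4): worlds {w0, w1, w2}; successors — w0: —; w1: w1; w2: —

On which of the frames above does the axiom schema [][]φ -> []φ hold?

The schema corresponds to density: forall x forall y (Rxy -> exists z (Rxz & Rzy)).
(F1): fails — Rac but no z with Raz and Rzc.
(F2): fails — Rxw but no z with Rxz and Rzw.
(F3): holds.
(F4): holds.

(F3), (F4)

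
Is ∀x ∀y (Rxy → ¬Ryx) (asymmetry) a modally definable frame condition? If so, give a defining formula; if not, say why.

No

Any modally definable frame class is closed under surjective bounded morphisms.
The 4-cycle (worlds 0,1,2,3 with 0→1→2→3→0) is asymmetric. Mapping every world to a single reflexive point • is a surjective bounded morphism, and the reflexive point is not asymmetric (R•• but asymmetry requires ¬R••).
So the class is not modally definable.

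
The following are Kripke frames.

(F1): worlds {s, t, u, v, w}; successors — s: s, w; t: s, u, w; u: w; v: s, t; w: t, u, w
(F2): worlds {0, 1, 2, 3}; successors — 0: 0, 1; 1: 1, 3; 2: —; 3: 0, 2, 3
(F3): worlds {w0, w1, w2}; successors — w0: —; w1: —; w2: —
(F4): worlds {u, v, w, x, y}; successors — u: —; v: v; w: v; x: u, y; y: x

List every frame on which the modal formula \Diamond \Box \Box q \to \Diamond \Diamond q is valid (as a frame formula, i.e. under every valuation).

(F1), (F3)

This is the axiom for a generalized confluence (Geach) condition; its first-order frame correspondent is \forall x \forall y (xRy \to \exists w (y R^2 w \wedge x R^2 w)).
(F1): condition met.
(F2): fails — 3R2 but no w with 2R²w and 3R²w.
(F3): condition met.
(F4): fails — xRu but no t with uR²t and xR²t.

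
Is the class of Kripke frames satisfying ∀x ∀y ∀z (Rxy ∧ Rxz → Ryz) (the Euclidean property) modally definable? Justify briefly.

This is a Sahlqvist condition; the 5 axiom ◇p → □◇p defines it.
Suppose ◇p→□◇p is valid. Take Rxy, Rxz and set V(p)={y}. Then ◇p at x, so □◇p at x, so ◇p at z, so some w with Rzw has p; w=y, i.e. Rzy. By symmetry of the argument, Ryz.

Definable; ◇p → □◇p defines it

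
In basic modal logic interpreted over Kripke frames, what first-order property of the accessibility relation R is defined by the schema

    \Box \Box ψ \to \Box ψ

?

Suppose □□ψ→□ψ is valid. Take Rxy and set V(ψ)={w : xR²w}. Then □□ψ at x, so □ψ at x, so ψ at y, i.e. ∃z(Rxz∧Rzy).
Conversely, on a frame with density the schema holds at every world under every valuation.
Frame condition: \forall x \forall y (Rxy \to \exists z (Rxz \wedge Rzy)).

density: \forall x \forall y (Rxy \to \exists z (Rxz \wedge Rzy))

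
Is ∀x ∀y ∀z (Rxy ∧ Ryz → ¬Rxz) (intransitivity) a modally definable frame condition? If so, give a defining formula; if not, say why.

Any modally definable frame class is closed under surjective bounded morphisms.
The 3-cycle (worlds 0,1,2 with 0→1→2→0) is intransitive. Mapping every world to a single reflexive point • is a surjective bounded morphism; the reflexive point is not intransitive (R••∧R•• but R••).
So the class is not modally definable.

No — not modally definable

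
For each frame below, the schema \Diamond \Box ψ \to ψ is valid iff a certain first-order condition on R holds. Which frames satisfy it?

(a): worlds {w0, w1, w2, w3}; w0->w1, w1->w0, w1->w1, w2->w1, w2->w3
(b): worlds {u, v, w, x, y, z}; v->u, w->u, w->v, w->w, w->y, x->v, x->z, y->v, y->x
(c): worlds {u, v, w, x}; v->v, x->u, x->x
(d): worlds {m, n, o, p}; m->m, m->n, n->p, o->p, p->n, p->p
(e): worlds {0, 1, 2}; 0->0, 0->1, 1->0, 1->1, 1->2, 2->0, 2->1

none

The schema corresponds to symmetry: \forall x \forall y (Rxy \to Ryx).
(a): fails — Rw2w1 but not Rw1w2.
(b): fails — Ryx but not Rxy.
(c): fails — Rxu but not Rux.
(d): fails — Rop but not Rpo.
(e): fails — R20 but not R02.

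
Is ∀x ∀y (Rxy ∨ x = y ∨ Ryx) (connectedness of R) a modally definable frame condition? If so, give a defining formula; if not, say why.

No

Any modally definable frame class is closed under disjoint unions.
Take 2 disjoint single-world reflexive frames: each is trivially connected, but their disjoint union has 2 worlds with no edge between distinct components, so it is not connected.
So the class is not modally definable.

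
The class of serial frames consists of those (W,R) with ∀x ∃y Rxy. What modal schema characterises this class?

□s → ◇s

This is seriality; the standard corresponding axiom is D: □s → ◇s.
Suppose □s→◇s is valid. At any x set V(s)=W. Then □s at x, so ◇s at x, so x has a successor.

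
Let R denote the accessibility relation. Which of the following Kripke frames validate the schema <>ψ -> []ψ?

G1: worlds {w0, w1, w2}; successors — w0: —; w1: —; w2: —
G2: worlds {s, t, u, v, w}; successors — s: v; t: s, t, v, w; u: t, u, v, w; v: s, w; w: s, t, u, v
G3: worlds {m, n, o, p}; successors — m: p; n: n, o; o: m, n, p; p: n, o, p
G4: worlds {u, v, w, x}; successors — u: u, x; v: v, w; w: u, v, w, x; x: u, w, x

G1

This is the axiom for partial functionality; its first-order frame correspondent is forall x forall y forall z (Rxy & Rxz -> y = z).
G1: ✓.
G2: fails — t sees both s and t.
G3: fails — n sees both n and o.
G4: fails — u sees both u and x.
Valid on: G1.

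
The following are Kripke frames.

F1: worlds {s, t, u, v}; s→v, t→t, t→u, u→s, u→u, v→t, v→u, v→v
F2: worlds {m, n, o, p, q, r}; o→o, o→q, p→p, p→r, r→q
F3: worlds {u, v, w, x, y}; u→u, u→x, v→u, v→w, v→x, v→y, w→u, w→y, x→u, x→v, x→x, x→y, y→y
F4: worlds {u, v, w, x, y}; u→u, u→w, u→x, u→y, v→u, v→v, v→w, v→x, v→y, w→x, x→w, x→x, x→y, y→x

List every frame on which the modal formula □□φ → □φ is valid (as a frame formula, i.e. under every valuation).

F1, F4

Frame correspondent (Sahlqvist): ∀x ∀y (Rxy → ∃z (Rxz ∧ Rzy)) — i.e. density.
F1: condition met.
F2: fails — Rrq but no z with Rrz and Rzq.
F3: fails — Rvw but no z with Rvz and Rzw.
F4: condition met.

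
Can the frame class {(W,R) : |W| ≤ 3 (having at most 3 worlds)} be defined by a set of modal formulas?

Any modally definable frame class is closed under disjoint unions.
Any modal formula valid on each of 4 disjoint one-world frames is valid on their disjoint union (validity is preserved under disjoint unions). Each one-world frame has |W|=1≤3, but the union has |W|=4.
So the class is not modally definable.

Not definable by any modal formula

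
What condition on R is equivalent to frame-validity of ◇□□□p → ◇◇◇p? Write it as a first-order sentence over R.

This is a Sahlqvist (Geach-type) schema ◇^1□^3p → □^0◇^3p.
First-order correspondent: ∀x ∀y (xRy → ∃w (yR³w ∧ xR³w)).

∀x ∀y (xRy → ∃w (yR³w ∧ xR³w))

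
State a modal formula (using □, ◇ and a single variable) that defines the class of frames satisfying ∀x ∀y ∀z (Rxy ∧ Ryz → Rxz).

□ψ → □□ψ

The condition is transitivity. The 4 schema □ψ → □□ψ defines it.
Suppose □ψ→□□ψ is valid. Take Rxy, Ryz and set V(ψ)={w : Rxw}. Then □ψ at x, so □□ψ at x, so □ψ at y, so ψ at z, i.e. Rxz.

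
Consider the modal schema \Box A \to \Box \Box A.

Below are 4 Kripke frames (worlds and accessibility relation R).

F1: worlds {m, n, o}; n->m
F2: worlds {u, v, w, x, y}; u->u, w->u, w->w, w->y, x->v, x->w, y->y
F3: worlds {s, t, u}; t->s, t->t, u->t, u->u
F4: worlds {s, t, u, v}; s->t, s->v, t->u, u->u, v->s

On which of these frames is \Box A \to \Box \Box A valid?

F1

The schema corresponds to transitivity: \forall x \forall y \forall z (Rxy \wedge Ryz \to Rxz).
F1: condition met.
F2: fails — Rxw and Rwu but not Rxu.
F3: fails — Rut and Rts but not Rus.
F4: fails — Rvs and Rsv but not Rvv.
Valid on: F1.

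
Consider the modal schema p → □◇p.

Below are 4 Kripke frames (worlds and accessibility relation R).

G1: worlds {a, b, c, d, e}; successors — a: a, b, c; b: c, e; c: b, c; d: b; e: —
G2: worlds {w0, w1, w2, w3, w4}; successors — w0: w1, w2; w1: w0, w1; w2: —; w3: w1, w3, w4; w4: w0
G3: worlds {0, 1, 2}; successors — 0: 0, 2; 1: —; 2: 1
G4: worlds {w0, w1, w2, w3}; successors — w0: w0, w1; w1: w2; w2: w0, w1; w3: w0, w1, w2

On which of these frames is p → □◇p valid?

none

This is the axiom for symmetry; its first-order frame correspondent is ∀x ∀y (Rxy → Ryx).
G1: fails — Rab but not Rba.
G2: fails — Rw3w1 but not Rw1w3.
G3: fails — R21 but not R12.
G4: fails — Rw3w1 but not Rw1w3.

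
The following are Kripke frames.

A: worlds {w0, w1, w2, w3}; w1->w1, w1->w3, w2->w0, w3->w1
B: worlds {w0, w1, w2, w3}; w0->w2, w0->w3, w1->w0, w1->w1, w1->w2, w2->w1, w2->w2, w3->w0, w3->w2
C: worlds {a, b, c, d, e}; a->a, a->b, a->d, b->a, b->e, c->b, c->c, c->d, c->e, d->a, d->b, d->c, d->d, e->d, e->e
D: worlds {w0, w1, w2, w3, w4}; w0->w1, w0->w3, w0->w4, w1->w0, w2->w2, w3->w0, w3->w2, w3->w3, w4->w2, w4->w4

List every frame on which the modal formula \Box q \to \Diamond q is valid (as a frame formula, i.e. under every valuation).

Frame correspondent (Sahlqvist): \forall x \exists y Rxy — i.e. seriality.
A: fails — world w0 has no successor.
B: ✓.
C: ✓.
D: ✓.
Valid on: B, C, D.

B, C, D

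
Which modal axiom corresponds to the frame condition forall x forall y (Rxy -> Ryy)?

This is shift-reflexivity; the standard corresponding axiom is T□: □(□ψ → ψ).
Suppose □(□ψ→ψ) is valid. Take Rxy and set V(ψ)={w : Ryw}. Then at y, □ψ holds; since □(□ψ→ψ) at x, □ψ→ψ at y, so ψ at y, i.e. Ryy.

□(□ψ → ψ)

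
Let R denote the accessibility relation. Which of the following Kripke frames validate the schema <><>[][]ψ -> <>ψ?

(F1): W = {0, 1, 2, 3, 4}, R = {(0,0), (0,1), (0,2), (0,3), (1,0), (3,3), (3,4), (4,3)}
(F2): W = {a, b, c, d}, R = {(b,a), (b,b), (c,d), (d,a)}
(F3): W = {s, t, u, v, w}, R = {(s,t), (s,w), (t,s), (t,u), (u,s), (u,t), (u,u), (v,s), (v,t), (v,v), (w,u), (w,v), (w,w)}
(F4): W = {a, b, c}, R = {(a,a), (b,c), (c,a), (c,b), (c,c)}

(F3)

The schema corresponds to a generalized confluence (Geach) condition: forall x forall y (x R^2 y -> exists w (y R^2 w & xRw)).
(F1): fails — 0R²2 but no w with 2R²w and 0Rw.
(F2): fails — bR²a but no w with aR²w and bRw.
(F3): condition met.
(F4): fails — bR²a but no w with aR²w and bRw.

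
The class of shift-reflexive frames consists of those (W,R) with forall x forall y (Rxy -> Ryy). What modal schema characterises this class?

□(□q → q)

A defining formula is □(□q → q) (the T□ axiom).
Suppose □(□q→q) is valid. Take Rxy and set V(q)={w : Ryw}. Then at y, □q holds; since □(□q→q) at x, □q→q at y, so q at y, i.e. Ryy.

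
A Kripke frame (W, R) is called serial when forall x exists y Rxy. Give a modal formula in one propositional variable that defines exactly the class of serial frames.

A defining formula is □p → ◇p (the D axiom).
Suppose □p→◇p is valid. At any x set V(p)=W. Then □p at x, so ◇p at x, so x has a successor.

□p → ◇p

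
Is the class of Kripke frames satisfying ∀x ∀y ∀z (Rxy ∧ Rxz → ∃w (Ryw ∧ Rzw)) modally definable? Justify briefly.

Yes: it is convergence, defined by the .2 schema ◇□p → □◇p.

Definable; ◇□p → □◇p defines it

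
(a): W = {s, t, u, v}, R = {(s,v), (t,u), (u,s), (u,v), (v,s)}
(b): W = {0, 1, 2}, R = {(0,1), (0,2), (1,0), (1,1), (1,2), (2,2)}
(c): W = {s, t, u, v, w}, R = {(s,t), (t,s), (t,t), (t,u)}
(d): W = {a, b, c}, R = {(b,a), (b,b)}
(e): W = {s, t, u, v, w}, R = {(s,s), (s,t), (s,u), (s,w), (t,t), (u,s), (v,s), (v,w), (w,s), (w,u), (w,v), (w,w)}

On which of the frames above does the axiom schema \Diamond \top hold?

(a), (b), (e)

Frame correspondent (Sahlqvist): \forall x \exists y Rxy — i.e. seriality.
(a): holds.
(b): holds.
(c): fails — world u has no successor.
(d): fails — world a has no successor.
(e): holds.
Valid on: (a), (b), (e).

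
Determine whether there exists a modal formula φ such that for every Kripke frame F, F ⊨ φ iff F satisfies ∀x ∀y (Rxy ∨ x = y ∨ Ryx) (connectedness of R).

Any modally definable frame class is closed under disjoint unions.
Take 4 disjoint single-world reflexive frames: each is trivially connected, but their disjoint union has 4 worlds with no edge between distinct components, so it is not connected.
So no modal formula (or set of formulas) defines exactly the connected frames.

Not modally definable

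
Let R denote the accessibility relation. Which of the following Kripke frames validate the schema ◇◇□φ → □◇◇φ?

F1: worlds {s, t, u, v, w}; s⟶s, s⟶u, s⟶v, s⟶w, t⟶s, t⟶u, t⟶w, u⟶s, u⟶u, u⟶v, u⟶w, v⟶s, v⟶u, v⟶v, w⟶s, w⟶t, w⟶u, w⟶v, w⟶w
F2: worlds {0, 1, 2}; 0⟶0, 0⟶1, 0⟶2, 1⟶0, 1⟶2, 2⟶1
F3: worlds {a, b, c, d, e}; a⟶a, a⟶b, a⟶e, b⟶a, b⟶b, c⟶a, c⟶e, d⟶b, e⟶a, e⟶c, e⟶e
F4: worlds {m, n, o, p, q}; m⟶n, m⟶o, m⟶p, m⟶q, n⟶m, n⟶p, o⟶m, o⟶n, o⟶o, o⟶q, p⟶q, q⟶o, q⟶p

F1, F3

This is the axiom for a generalized confluence (Geach) condition; its first-order frame correspondent is ∀x ∀y ∀z ((xR²y ∧ xRz) → ∃w (yRw ∧ zR²w)).
F1: condition met.
F2: fails — 0R²2, 0R2 but no w with 2Rw and 2R²w.
F3: condition met.
F4: fails — mR²p, mRp but no w with pRw and pR²w.
Valid on: F1, F3.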